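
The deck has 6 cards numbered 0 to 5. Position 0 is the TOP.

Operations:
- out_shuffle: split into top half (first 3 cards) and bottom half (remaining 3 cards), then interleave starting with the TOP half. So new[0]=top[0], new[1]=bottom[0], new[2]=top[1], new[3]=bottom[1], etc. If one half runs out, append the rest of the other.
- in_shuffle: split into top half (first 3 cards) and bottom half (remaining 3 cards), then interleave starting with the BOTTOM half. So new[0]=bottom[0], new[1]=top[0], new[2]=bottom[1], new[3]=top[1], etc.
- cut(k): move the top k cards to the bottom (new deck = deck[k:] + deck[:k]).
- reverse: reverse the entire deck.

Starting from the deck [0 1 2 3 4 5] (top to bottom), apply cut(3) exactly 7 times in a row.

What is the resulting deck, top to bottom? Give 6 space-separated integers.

Answer: 3 4 5 0 1 2

Derivation:
After op 1 (cut(3)): [3 4 5 0 1 2]
After op 2 (cut(3)): [0 1 2 3 4 5]
After op 3 (cut(3)): [3 4 5 0 1 2]
After op 4 (cut(3)): [0 1 2 3 4 5]
After op 5 (cut(3)): [3 4 5 0 1 2]
After op 6 (cut(3)): [0 1 2 3 4 5]
After op 7 (cut(3)): [3 4 5 0 1 2]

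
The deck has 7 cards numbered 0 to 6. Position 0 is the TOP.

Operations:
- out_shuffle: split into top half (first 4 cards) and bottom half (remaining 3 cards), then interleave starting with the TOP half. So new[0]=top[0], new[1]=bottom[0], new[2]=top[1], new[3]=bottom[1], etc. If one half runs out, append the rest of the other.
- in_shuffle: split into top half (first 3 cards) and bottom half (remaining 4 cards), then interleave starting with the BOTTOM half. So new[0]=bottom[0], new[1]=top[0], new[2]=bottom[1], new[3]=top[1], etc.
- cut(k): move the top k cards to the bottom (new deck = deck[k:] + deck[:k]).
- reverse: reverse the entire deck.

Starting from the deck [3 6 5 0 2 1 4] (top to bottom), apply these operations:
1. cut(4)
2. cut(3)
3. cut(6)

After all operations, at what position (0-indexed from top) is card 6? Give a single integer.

Answer: 2

Derivation:
After op 1 (cut(4)): [2 1 4 3 6 5 0]
After op 2 (cut(3)): [3 6 5 0 2 1 4]
After op 3 (cut(6)): [4 3 6 5 0 2 1]
Card 6 is at position 2.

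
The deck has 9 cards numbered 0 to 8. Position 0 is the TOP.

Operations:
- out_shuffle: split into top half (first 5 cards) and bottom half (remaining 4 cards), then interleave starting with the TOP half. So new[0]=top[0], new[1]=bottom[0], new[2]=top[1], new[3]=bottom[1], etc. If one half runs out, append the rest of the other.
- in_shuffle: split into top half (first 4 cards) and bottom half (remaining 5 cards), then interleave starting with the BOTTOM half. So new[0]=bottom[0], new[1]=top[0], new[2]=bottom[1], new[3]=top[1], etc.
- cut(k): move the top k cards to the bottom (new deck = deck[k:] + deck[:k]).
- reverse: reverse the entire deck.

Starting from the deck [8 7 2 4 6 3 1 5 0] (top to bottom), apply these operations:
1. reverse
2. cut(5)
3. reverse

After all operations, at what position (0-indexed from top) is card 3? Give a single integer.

Answer: 1

Derivation:
After op 1 (reverse): [0 5 1 3 6 4 2 7 8]
After op 2 (cut(5)): [4 2 7 8 0 5 1 3 6]
After op 3 (reverse): [6 3 1 5 0 8 7 2 4]
Card 3 is at position 1.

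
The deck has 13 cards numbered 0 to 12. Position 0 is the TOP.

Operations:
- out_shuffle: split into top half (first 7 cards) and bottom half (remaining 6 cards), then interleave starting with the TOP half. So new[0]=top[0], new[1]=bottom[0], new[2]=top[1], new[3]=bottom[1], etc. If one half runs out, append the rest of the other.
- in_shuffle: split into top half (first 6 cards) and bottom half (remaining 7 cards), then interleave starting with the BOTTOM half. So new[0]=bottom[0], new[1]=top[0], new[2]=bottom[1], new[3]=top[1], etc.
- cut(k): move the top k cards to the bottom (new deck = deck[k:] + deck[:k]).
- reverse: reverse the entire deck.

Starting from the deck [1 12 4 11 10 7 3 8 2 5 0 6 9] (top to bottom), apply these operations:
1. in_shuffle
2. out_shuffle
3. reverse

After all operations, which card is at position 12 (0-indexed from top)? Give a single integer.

Answer: 3

Derivation:
After op 1 (in_shuffle): [3 1 8 12 2 4 5 11 0 10 6 7 9]
After op 2 (out_shuffle): [3 11 1 0 8 10 12 6 2 7 4 9 5]
After op 3 (reverse): [5 9 4 7 2 6 12 10 8 0 1 11 3]
Position 12: card 3.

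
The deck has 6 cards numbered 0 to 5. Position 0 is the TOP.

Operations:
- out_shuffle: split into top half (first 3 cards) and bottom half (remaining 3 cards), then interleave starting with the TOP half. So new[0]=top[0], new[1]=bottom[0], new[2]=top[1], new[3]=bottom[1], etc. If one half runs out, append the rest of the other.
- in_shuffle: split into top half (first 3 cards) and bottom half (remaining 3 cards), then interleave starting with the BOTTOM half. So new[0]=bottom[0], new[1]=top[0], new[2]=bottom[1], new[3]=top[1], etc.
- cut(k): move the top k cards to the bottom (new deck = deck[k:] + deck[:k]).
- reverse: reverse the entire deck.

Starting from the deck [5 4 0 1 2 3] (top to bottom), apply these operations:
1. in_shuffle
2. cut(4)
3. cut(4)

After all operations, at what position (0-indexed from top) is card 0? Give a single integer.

Answer: 3

Derivation:
After op 1 (in_shuffle): [1 5 2 4 3 0]
After op 2 (cut(4)): [3 0 1 5 2 4]
After op 3 (cut(4)): [2 4 3 0 1 5]
Card 0 is at position 3.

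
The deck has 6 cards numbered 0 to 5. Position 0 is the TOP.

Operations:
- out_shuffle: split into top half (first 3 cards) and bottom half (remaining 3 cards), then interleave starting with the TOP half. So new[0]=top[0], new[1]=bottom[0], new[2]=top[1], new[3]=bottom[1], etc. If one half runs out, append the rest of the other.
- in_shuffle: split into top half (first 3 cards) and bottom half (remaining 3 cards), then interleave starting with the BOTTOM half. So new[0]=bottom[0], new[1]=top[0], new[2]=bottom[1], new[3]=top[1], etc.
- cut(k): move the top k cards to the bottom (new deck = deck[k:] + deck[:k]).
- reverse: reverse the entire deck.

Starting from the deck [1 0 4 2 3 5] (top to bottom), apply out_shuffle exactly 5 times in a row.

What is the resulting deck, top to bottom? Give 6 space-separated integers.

After op 1 (out_shuffle): [1 2 0 3 4 5]
After op 2 (out_shuffle): [1 3 2 4 0 5]
After op 3 (out_shuffle): [1 4 3 0 2 5]
After op 4 (out_shuffle): [1 0 4 2 3 5]
After op 5 (out_shuffle): [1 2 0 3 4 5]

Answer: 1 2 0 3 4 5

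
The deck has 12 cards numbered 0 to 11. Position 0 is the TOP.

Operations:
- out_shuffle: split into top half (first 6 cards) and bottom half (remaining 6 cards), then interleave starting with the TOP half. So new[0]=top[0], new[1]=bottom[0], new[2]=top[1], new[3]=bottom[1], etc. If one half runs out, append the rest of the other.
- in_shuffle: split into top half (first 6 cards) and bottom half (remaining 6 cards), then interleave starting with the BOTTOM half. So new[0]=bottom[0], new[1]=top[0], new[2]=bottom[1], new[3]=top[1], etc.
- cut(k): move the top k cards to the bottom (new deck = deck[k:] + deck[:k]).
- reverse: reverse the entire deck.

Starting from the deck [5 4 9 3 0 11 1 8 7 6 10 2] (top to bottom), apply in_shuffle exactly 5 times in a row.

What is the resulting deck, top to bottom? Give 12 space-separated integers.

Answer: 10 7 1 0 9 5 2 6 8 11 3 4

Derivation:
After op 1 (in_shuffle): [1 5 8 4 7 9 6 3 10 0 2 11]
After op 2 (in_shuffle): [6 1 3 5 10 8 0 4 2 7 11 9]
After op 3 (in_shuffle): [0 6 4 1 2 3 7 5 11 10 9 8]
After op 4 (in_shuffle): [7 0 5 6 11 4 10 1 9 2 8 3]
After op 5 (in_shuffle): [10 7 1 0 9 5 2 6 8 11 3 4]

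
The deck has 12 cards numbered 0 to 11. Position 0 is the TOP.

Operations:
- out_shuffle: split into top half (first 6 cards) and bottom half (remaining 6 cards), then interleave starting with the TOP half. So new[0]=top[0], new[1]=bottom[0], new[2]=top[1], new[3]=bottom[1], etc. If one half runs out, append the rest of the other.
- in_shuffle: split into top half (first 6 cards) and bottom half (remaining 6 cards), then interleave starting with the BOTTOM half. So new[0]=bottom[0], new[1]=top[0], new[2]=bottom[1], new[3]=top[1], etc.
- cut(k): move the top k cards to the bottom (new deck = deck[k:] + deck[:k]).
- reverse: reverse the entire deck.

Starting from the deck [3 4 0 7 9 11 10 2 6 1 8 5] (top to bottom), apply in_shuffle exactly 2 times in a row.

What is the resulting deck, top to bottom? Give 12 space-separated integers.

Answer: 1 10 7 3 8 2 9 4 5 6 11 0

Derivation:
After op 1 (in_shuffle): [10 3 2 4 6 0 1 7 8 9 5 11]
After op 2 (in_shuffle): [1 10 7 3 8 2 9 4 5 6 11 0]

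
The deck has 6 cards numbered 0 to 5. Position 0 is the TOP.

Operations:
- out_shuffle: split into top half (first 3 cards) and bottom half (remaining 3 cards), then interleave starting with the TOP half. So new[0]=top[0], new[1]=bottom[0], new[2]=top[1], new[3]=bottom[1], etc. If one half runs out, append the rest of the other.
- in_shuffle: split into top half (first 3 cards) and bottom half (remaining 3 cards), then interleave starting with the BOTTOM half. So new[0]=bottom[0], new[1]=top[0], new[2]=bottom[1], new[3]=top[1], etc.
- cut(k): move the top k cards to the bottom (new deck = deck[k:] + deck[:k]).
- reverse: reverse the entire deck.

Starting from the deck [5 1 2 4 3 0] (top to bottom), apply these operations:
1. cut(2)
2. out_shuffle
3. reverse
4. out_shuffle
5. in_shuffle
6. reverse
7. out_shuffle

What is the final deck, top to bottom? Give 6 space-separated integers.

After op 1 (cut(2)): [2 4 3 0 5 1]
After op 2 (out_shuffle): [2 0 4 5 3 1]
After op 3 (reverse): [1 3 5 4 0 2]
After op 4 (out_shuffle): [1 4 3 0 5 2]
After op 5 (in_shuffle): [0 1 5 4 2 3]
After op 6 (reverse): [3 2 4 5 1 0]
After op 7 (out_shuffle): [3 5 2 1 4 0]

Answer: 3 5 2 1 4 0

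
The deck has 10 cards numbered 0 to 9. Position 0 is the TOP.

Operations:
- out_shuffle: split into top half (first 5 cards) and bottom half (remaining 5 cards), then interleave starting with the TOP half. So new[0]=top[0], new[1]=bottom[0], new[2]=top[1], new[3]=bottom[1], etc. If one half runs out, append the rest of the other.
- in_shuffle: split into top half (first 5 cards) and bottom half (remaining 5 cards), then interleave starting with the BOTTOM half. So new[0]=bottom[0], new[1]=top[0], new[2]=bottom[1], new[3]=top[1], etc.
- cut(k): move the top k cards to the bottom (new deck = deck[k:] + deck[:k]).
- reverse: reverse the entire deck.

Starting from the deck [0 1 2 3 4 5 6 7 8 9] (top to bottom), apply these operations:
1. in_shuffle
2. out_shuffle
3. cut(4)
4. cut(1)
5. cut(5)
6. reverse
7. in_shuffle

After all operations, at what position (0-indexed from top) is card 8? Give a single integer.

Answer: 2

Derivation:
After op 1 (in_shuffle): [5 0 6 1 7 2 8 3 9 4]
After op 2 (out_shuffle): [5 2 0 8 6 3 1 9 7 4]
After op 3 (cut(4)): [6 3 1 9 7 4 5 2 0 8]
After op 4 (cut(1)): [3 1 9 7 4 5 2 0 8 6]
After op 5 (cut(5)): [5 2 0 8 6 3 1 9 7 4]
After op 6 (reverse): [4 7 9 1 3 6 8 0 2 5]
After op 7 (in_shuffle): [6 4 8 7 0 9 2 1 5 3]
Card 8 is at position 2.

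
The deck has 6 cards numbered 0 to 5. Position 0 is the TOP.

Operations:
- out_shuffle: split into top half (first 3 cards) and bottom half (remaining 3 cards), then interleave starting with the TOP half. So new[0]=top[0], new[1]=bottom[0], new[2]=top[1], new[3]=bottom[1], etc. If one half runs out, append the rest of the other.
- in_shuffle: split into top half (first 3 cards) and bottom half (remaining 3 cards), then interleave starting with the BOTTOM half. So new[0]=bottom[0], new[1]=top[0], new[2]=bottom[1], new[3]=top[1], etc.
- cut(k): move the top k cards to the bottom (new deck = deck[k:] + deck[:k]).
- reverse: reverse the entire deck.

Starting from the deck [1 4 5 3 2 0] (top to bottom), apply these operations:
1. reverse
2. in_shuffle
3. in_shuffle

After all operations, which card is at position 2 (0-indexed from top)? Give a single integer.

After op 1 (reverse): [0 2 3 5 4 1]
After op 2 (in_shuffle): [5 0 4 2 1 3]
After op 3 (in_shuffle): [2 5 1 0 3 4]
Position 2: card 1.

Answer: 1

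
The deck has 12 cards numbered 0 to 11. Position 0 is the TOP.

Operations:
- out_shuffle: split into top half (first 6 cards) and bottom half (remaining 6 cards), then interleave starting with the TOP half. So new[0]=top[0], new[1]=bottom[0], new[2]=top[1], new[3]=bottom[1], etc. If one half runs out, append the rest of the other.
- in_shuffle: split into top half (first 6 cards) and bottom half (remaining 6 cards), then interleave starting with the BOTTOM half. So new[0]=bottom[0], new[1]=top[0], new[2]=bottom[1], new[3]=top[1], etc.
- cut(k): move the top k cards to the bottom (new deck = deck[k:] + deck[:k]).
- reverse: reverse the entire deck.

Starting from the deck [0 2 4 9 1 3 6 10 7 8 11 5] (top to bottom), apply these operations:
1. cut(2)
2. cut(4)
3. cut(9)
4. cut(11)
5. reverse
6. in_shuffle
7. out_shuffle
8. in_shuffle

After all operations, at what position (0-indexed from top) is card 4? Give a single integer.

After op 1 (cut(2)): [4 9 1 3 6 10 7 8 11 5 0 2]
After op 2 (cut(4)): [6 10 7 8 11 5 0 2 4 9 1 3]
After op 3 (cut(9)): [9 1 3 6 10 7 8 11 5 0 2 4]
After op 4 (cut(11)): [4 9 1 3 6 10 7 8 11 5 0 2]
After op 5 (reverse): [2 0 5 11 8 7 10 6 3 1 9 4]
After op 6 (in_shuffle): [10 2 6 0 3 5 1 11 9 8 4 7]
After op 7 (out_shuffle): [10 1 2 11 6 9 0 8 3 4 5 7]
After op 8 (in_shuffle): [0 10 8 1 3 2 4 11 5 6 7 9]
Card 4 is at position 6.

Answer: 6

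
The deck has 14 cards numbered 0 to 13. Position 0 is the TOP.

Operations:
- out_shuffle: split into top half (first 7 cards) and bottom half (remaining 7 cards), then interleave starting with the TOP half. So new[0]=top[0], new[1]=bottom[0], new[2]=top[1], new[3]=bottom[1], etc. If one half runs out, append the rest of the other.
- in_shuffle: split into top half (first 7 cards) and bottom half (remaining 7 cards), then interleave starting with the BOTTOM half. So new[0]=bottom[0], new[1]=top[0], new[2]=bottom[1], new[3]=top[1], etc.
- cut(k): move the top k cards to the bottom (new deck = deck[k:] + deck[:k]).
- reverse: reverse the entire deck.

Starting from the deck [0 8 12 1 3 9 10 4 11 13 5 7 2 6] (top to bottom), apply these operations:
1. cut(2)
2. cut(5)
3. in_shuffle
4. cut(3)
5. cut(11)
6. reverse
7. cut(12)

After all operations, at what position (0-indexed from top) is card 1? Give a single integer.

Answer: 9

Derivation:
After op 1 (cut(2)): [12 1 3 9 10 4 11 13 5 7 2 6 0 8]
After op 2 (cut(5)): [4 11 13 5 7 2 6 0 8 12 1 3 9 10]
After op 3 (in_shuffle): [0 4 8 11 12 13 1 5 3 7 9 2 10 6]
After op 4 (cut(3)): [11 12 13 1 5 3 7 9 2 10 6 0 4 8]
After op 5 (cut(11)): [0 4 8 11 12 13 1 5 3 7 9 2 10 6]
After op 6 (reverse): [6 10 2 9 7 3 5 1 13 12 11 8 4 0]
After op 7 (cut(12)): [4 0 6 10 2 9 7 3 5 1 13 12 11 8]
Card 1 is at position 9.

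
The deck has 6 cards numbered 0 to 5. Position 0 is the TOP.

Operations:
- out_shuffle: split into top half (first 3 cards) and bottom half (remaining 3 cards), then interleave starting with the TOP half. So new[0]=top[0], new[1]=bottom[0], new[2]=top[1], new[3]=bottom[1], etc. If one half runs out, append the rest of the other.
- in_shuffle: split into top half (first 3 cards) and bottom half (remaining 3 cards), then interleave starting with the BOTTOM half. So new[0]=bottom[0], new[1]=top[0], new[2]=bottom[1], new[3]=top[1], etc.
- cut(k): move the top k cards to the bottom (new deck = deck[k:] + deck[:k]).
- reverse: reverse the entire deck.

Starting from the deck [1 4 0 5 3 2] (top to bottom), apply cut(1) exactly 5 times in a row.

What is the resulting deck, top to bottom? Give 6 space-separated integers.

After op 1 (cut(1)): [4 0 5 3 2 1]
After op 2 (cut(1)): [0 5 3 2 1 4]
After op 3 (cut(1)): [5 3 2 1 4 0]
After op 4 (cut(1)): [3 2 1 4 0 5]
After op 5 (cut(1)): [2 1 4 0 5 3]

Answer: 2 1 4 0 5 3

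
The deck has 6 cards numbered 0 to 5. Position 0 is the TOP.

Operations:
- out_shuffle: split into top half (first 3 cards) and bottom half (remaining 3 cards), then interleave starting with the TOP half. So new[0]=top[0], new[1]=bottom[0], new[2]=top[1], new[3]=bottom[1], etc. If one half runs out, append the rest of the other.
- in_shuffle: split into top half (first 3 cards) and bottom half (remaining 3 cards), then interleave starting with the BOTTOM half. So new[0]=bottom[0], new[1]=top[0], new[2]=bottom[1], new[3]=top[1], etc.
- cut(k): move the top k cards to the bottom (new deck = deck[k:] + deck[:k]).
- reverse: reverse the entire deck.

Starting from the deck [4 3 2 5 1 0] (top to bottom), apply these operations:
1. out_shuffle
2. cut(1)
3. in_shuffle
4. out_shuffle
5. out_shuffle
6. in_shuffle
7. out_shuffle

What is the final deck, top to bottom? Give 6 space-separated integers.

Answer: 0 4 2 1 5 3

Derivation:
After op 1 (out_shuffle): [4 5 3 1 2 0]
After op 2 (cut(1)): [5 3 1 2 0 4]
After op 3 (in_shuffle): [2 5 0 3 4 1]
After op 4 (out_shuffle): [2 3 5 4 0 1]
After op 5 (out_shuffle): [2 4 3 0 5 1]
After op 6 (in_shuffle): [0 2 5 4 1 3]
After op 7 (out_shuffle): [0 4 2 1 5 3]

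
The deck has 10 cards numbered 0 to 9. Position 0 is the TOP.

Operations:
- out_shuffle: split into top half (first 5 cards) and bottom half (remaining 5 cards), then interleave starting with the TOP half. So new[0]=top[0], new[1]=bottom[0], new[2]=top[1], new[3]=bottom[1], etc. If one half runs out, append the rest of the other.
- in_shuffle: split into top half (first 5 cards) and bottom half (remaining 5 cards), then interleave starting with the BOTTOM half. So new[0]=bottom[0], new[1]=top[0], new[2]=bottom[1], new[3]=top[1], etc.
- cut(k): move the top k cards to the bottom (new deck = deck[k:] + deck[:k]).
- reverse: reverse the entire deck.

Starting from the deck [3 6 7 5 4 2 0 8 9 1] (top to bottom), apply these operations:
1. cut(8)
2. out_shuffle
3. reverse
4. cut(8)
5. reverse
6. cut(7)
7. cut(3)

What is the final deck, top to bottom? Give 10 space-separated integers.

Answer: 1 4 3 2 6 0 7 8 9 5

Derivation:
After op 1 (cut(8)): [9 1 3 6 7 5 4 2 0 8]
After op 2 (out_shuffle): [9 5 1 4 3 2 6 0 7 8]
After op 3 (reverse): [8 7 0 6 2 3 4 1 5 9]
After op 4 (cut(8)): [5 9 8 7 0 6 2 3 4 1]
After op 5 (reverse): [1 4 3 2 6 0 7 8 9 5]
After op 6 (cut(7)): [8 9 5 1 4 3 2 6 0 7]
After op 7 (cut(3)): [1 4 3 2 6 0 7 8 9 5]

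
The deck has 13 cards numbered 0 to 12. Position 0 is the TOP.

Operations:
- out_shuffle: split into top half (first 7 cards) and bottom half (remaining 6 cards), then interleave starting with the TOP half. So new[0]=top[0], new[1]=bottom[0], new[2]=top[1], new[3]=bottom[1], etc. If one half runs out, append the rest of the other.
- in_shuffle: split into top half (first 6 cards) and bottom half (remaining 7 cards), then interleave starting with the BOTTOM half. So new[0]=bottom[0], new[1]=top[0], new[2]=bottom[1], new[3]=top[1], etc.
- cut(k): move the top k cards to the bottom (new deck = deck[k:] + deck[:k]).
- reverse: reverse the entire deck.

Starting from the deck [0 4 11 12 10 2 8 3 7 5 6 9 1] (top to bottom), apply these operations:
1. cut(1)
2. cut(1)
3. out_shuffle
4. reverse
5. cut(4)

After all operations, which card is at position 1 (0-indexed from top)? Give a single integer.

After op 1 (cut(1)): [4 11 12 10 2 8 3 7 5 6 9 1 0]
After op 2 (cut(1)): [11 12 10 2 8 3 7 5 6 9 1 0 4]
After op 3 (out_shuffle): [11 5 12 6 10 9 2 1 8 0 3 4 7]
After op 4 (reverse): [7 4 3 0 8 1 2 9 10 6 12 5 11]
After op 5 (cut(4)): [8 1 2 9 10 6 12 5 11 7 4 3 0]
Position 1: card 1.

Answer: 1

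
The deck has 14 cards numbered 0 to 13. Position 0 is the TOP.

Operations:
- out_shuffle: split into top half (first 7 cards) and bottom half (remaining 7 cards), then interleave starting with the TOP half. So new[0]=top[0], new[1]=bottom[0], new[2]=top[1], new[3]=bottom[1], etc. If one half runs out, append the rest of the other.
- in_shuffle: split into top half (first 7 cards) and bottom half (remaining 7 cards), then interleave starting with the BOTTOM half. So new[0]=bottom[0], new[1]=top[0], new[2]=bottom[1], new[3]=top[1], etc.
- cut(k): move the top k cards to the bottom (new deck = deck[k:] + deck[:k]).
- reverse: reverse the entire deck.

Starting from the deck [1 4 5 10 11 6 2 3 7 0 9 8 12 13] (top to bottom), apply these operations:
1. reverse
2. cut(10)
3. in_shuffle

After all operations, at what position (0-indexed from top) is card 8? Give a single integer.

Answer: 13

Derivation:
After op 1 (reverse): [13 12 8 9 0 7 3 2 6 11 10 5 4 1]
After op 2 (cut(10)): [10 5 4 1 13 12 8 9 0 7 3 2 6 11]
After op 3 (in_shuffle): [9 10 0 5 7 4 3 1 2 13 6 12 11 8]
Card 8 is at position 13.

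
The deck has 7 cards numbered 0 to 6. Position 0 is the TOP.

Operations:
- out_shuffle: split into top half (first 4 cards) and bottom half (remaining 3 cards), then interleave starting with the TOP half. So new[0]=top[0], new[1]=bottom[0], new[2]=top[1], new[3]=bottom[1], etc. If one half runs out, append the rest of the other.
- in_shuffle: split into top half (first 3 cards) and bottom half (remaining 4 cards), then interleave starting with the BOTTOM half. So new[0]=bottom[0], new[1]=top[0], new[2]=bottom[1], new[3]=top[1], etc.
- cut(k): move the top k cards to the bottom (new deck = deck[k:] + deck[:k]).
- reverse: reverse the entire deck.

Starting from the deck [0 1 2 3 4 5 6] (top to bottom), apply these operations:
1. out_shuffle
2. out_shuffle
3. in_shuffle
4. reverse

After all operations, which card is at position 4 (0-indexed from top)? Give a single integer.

Answer: 1

Derivation:
After op 1 (out_shuffle): [0 4 1 5 2 6 3]
After op 2 (out_shuffle): [0 2 4 6 1 3 5]
After op 3 (in_shuffle): [6 0 1 2 3 4 5]
After op 4 (reverse): [5 4 3 2 1 0 6]
Position 4: card 1.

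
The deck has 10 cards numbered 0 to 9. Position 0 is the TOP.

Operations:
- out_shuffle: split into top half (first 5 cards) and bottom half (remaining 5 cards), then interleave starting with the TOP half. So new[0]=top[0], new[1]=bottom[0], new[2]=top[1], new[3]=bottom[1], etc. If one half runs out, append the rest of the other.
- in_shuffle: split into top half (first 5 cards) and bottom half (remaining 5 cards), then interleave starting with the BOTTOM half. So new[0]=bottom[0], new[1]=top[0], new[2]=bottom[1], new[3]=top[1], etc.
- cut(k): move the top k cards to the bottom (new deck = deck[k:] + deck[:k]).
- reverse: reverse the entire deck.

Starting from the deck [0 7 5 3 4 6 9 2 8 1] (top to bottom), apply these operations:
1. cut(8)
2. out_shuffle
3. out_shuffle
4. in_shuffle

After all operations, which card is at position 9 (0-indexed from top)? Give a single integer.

After op 1 (cut(8)): [8 1 0 7 5 3 4 6 9 2]
After op 2 (out_shuffle): [8 3 1 4 0 6 7 9 5 2]
After op 3 (out_shuffle): [8 6 3 7 1 9 4 5 0 2]
After op 4 (in_shuffle): [9 8 4 6 5 3 0 7 2 1]
Position 9: card 1.

Answer: 1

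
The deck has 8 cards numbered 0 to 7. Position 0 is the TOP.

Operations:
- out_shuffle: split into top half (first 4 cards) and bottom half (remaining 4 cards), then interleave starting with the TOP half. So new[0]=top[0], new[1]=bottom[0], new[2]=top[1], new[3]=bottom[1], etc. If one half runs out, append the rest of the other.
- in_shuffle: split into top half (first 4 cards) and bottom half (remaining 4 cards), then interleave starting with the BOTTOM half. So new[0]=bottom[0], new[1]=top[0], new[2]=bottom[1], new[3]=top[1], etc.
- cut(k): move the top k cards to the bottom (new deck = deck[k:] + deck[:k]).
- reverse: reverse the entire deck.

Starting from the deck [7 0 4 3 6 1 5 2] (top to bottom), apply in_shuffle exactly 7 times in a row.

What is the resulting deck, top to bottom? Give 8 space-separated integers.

Answer: 6 7 1 0 5 4 2 3

Derivation:
After op 1 (in_shuffle): [6 7 1 0 5 4 2 3]
After op 2 (in_shuffle): [5 6 4 7 2 1 3 0]
After op 3 (in_shuffle): [2 5 1 6 3 4 0 7]
After op 4 (in_shuffle): [3 2 4 5 0 1 7 6]
After op 5 (in_shuffle): [0 3 1 2 7 4 6 5]
After op 6 (in_shuffle): [7 0 4 3 6 1 5 2]
After op 7 (in_shuffle): [6 7 1 0 5 4 2 3]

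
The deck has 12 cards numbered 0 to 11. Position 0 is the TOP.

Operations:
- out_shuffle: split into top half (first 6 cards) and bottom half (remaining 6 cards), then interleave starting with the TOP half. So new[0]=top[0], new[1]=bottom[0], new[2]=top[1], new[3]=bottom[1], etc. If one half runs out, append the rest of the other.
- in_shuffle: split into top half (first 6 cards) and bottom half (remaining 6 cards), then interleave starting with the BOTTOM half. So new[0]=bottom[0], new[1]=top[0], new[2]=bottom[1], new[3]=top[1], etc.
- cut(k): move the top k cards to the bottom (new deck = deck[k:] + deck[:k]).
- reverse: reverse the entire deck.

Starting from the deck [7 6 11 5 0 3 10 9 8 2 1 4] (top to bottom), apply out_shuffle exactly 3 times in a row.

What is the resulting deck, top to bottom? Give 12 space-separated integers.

After op 1 (out_shuffle): [7 10 6 9 11 8 5 2 0 1 3 4]
After op 2 (out_shuffle): [7 5 10 2 6 0 9 1 11 3 8 4]
After op 3 (out_shuffle): [7 9 5 1 10 11 2 3 6 8 0 4]

Answer: 7 9 5 1 10 11 2 3 6 8 0 4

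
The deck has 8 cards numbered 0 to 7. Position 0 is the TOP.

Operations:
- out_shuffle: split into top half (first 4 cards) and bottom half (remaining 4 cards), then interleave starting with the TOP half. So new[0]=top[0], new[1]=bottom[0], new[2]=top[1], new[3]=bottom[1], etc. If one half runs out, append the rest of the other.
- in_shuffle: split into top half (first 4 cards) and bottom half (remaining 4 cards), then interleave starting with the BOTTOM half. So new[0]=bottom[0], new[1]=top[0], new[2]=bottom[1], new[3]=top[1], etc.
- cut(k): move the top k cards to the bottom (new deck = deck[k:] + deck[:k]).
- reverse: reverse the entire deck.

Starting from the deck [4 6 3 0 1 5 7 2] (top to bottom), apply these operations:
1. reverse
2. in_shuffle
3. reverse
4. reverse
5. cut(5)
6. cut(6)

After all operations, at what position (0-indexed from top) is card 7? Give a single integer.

After op 1 (reverse): [2 7 5 1 0 3 6 4]
After op 2 (in_shuffle): [0 2 3 7 6 5 4 1]
After op 3 (reverse): [1 4 5 6 7 3 2 0]
After op 4 (reverse): [0 2 3 7 6 5 4 1]
After op 5 (cut(5)): [5 4 1 0 2 3 7 6]
After op 6 (cut(6)): [7 6 5 4 1 0 2 3]
Card 7 is at position 0.

Answer: 0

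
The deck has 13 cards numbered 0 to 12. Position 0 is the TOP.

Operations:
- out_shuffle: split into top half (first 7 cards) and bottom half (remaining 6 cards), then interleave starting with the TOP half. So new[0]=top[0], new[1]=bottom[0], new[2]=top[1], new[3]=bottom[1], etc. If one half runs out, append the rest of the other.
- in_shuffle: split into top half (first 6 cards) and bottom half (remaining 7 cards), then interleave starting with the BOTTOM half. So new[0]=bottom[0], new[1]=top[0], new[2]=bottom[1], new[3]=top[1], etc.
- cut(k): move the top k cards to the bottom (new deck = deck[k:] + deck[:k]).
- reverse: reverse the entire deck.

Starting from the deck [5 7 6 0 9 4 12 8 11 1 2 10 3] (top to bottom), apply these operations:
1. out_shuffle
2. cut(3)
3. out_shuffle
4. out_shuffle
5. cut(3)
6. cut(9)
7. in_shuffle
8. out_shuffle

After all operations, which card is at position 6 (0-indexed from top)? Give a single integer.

After op 1 (out_shuffle): [5 8 7 11 6 1 0 2 9 10 4 3 12]
After op 2 (cut(3)): [11 6 1 0 2 9 10 4 3 12 5 8 7]
After op 3 (out_shuffle): [11 4 6 3 1 12 0 5 2 8 9 7 10]
After op 4 (out_shuffle): [11 5 4 2 6 8 3 9 1 7 12 10 0]
After op 5 (cut(3)): [2 6 8 3 9 1 7 12 10 0 11 5 4]
After op 6 (cut(9)): [0 11 5 4 2 6 8 3 9 1 7 12 10]
After op 7 (in_shuffle): [8 0 3 11 9 5 1 4 7 2 12 6 10]
After op 8 (out_shuffle): [8 4 0 7 3 2 11 12 9 6 5 10 1]
Position 6: card 11.

Answer: 11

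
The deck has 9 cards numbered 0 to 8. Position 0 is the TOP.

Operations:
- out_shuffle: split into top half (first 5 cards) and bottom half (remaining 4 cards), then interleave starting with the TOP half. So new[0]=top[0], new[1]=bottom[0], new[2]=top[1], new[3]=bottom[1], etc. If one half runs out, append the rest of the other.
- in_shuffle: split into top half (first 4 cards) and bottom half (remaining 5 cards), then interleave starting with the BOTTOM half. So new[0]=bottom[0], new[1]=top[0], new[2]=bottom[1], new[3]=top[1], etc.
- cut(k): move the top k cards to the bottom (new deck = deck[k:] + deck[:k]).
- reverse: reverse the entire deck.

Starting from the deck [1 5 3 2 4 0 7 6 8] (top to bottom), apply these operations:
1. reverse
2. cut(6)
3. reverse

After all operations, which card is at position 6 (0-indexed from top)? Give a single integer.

Answer: 1

Derivation:
After op 1 (reverse): [8 6 7 0 4 2 3 5 1]
After op 2 (cut(6)): [3 5 1 8 6 7 0 4 2]
After op 3 (reverse): [2 4 0 7 6 8 1 5 3]
Position 6: card 1.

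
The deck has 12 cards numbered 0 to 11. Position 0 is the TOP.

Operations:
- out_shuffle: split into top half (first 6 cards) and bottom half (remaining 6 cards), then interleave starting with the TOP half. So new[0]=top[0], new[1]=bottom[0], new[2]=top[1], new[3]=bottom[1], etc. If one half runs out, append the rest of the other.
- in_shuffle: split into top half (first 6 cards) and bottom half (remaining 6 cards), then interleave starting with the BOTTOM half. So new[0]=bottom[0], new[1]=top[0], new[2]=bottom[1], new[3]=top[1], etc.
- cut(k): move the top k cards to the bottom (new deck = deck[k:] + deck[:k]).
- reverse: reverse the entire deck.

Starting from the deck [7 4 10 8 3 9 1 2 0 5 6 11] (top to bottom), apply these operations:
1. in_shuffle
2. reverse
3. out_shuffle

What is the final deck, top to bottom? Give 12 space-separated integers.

After op 1 (in_shuffle): [1 7 2 4 0 10 5 8 6 3 11 9]
After op 2 (reverse): [9 11 3 6 8 5 10 0 4 2 7 1]
After op 3 (out_shuffle): [9 10 11 0 3 4 6 2 8 7 5 1]

Answer: 9 10 11 0 3 4 6 2 8 7 5 1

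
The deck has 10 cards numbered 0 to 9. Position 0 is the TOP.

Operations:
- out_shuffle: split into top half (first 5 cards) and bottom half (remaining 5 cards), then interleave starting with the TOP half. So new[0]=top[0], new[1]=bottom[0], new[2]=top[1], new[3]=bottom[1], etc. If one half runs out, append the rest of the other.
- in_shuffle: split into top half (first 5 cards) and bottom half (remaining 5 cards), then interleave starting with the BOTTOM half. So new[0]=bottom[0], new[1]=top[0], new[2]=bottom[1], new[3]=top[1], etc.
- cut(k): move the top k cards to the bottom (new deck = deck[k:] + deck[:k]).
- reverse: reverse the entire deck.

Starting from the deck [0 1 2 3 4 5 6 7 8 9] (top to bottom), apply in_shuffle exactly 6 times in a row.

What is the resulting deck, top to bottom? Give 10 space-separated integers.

Answer: 4 9 3 8 2 7 1 6 0 5

Derivation:
After op 1 (in_shuffle): [5 0 6 1 7 2 8 3 9 4]
After op 2 (in_shuffle): [2 5 8 0 3 6 9 1 4 7]
After op 3 (in_shuffle): [6 2 9 5 1 8 4 0 7 3]
After op 4 (in_shuffle): [8 6 4 2 0 9 7 5 3 1]
After op 5 (in_shuffle): [9 8 7 6 5 4 3 2 1 0]
After op 6 (in_shuffle): [4 9 3 8 2 7 1 6 0 5]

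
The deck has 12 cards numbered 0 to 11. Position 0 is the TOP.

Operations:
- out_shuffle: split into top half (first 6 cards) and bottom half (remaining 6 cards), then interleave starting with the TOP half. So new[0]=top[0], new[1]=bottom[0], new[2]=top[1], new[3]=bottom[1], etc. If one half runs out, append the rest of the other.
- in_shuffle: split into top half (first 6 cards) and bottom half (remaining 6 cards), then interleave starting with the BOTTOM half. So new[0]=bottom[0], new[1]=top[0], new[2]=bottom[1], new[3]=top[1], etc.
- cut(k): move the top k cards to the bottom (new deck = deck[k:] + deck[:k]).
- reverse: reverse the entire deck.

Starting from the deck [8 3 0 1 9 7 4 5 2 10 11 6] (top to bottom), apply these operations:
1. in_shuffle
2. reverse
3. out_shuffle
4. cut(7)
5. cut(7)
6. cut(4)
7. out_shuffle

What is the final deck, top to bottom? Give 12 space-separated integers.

Answer: 11 7 5 0 1 6 8 2 10 9 4 3

Derivation:
After op 1 (in_shuffle): [4 8 5 3 2 0 10 1 11 9 6 7]
After op 2 (reverse): [7 6 9 11 1 10 0 2 3 5 8 4]
After op 3 (out_shuffle): [7 0 6 2 9 3 11 5 1 8 10 4]
After op 4 (cut(7)): [5 1 8 10 4 7 0 6 2 9 3 11]
After op 5 (cut(7)): [6 2 9 3 11 5 1 8 10 4 7 0]
After op 6 (cut(4)): [11 5 1 8 10 4 7 0 6 2 9 3]
After op 7 (out_shuffle): [11 7 5 0 1 6 8 2 10 9 4 3]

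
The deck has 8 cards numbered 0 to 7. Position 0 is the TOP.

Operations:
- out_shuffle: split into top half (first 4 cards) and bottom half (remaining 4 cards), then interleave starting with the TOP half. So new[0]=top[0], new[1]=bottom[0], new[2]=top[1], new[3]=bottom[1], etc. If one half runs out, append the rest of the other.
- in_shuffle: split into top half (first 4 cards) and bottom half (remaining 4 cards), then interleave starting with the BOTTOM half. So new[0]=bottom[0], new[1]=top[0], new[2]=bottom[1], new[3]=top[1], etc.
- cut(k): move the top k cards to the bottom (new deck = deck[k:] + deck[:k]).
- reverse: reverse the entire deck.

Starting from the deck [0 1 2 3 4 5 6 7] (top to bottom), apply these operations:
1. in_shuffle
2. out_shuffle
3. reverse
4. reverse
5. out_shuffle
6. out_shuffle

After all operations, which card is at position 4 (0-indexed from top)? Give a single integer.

After op 1 (in_shuffle): [4 0 5 1 6 2 7 3]
After op 2 (out_shuffle): [4 6 0 2 5 7 1 3]
After op 3 (reverse): [3 1 7 5 2 0 6 4]
After op 4 (reverse): [4 6 0 2 5 7 1 3]
After op 5 (out_shuffle): [4 5 6 7 0 1 2 3]
After op 6 (out_shuffle): [4 0 5 1 6 2 7 3]
Position 4: card 6.

Answer: 6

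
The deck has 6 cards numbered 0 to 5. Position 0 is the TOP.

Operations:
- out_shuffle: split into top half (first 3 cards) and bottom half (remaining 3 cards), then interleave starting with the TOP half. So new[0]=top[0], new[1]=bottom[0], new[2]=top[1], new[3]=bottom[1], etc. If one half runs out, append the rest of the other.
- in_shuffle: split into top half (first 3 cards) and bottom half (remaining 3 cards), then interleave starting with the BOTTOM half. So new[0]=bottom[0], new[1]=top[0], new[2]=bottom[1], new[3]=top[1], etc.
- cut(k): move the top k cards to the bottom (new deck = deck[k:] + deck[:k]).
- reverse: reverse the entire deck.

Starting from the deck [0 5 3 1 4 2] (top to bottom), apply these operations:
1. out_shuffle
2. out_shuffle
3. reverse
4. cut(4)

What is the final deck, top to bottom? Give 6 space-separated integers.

After op 1 (out_shuffle): [0 1 5 4 3 2]
After op 2 (out_shuffle): [0 4 1 3 5 2]
After op 3 (reverse): [2 5 3 1 4 0]
After op 4 (cut(4)): [4 0 2 5 3 1]

Answer: 4 0 2 5 3 1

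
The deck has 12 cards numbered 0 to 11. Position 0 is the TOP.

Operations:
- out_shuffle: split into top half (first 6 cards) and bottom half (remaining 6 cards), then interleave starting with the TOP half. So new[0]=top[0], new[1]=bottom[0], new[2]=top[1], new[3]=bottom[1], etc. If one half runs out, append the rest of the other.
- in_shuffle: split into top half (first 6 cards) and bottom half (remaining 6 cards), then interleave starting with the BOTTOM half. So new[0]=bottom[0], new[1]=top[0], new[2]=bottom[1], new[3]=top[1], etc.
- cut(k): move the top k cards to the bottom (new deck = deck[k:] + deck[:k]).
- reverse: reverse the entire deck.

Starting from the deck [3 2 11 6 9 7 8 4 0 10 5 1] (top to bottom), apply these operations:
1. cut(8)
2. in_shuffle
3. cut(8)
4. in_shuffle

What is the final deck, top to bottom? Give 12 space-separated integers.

After op 1 (cut(8)): [0 10 5 1 3 2 11 6 9 7 8 4]
After op 2 (in_shuffle): [11 0 6 10 9 5 7 1 8 3 4 2]
After op 3 (cut(8)): [8 3 4 2 11 0 6 10 9 5 7 1]
After op 4 (in_shuffle): [6 8 10 3 9 4 5 2 7 11 1 0]

Answer: 6 8 10 3 9 4 5 2 7 11 1 0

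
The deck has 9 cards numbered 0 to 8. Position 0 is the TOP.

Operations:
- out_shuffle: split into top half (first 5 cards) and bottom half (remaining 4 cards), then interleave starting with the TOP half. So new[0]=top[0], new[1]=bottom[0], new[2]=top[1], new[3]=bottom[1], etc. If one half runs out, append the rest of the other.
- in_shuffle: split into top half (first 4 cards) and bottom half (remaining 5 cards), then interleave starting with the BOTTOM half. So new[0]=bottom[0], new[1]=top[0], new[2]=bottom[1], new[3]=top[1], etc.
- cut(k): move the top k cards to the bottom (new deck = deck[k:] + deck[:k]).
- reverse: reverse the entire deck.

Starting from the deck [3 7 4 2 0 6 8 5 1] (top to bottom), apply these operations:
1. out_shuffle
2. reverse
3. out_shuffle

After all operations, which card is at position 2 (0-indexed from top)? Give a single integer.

After op 1 (out_shuffle): [3 6 7 8 4 5 2 1 0]
After op 2 (reverse): [0 1 2 5 4 8 7 6 3]
After op 3 (out_shuffle): [0 8 1 7 2 6 5 3 4]
Position 2: card 1.

Answer: 1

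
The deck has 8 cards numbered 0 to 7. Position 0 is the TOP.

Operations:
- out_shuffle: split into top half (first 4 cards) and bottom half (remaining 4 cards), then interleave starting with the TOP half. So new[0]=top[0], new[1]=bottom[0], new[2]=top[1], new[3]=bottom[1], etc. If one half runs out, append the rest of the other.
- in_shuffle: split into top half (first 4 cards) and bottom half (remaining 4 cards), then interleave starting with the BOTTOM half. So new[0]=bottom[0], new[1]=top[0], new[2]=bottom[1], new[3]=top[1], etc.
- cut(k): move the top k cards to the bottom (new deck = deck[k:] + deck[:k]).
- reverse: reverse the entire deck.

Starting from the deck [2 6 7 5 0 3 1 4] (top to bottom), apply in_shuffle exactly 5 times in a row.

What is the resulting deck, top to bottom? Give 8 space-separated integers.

After op 1 (in_shuffle): [0 2 3 6 1 7 4 5]
After op 2 (in_shuffle): [1 0 7 2 4 3 5 6]
After op 3 (in_shuffle): [4 1 3 0 5 7 6 2]
After op 4 (in_shuffle): [5 4 7 1 6 3 2 0]
After op 5 (in_shuffle): [6 5 3 4 2 7 0 1]

Answer: 6 5 3 4 2 7 0 1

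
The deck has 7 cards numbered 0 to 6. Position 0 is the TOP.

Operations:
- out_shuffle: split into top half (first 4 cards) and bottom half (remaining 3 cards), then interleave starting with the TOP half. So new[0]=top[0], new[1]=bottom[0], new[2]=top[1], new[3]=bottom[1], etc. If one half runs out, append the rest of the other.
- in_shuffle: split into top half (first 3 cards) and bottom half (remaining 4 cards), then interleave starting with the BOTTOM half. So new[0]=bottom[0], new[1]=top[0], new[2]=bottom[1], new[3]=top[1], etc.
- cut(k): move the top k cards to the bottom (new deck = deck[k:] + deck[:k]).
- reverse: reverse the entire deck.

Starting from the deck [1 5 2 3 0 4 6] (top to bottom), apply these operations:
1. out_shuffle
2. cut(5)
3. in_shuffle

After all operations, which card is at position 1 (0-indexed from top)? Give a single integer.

Answer: 6

Derivation:
After op 1 (out_shuffle): [1 0 5 4 2 6 3]
After op 2 (cut(5)): [6 3 1 0 5 4 2]
After op 3 (in_shuffle): [0 6 5 3 4 1 2]
Position 1: card 6.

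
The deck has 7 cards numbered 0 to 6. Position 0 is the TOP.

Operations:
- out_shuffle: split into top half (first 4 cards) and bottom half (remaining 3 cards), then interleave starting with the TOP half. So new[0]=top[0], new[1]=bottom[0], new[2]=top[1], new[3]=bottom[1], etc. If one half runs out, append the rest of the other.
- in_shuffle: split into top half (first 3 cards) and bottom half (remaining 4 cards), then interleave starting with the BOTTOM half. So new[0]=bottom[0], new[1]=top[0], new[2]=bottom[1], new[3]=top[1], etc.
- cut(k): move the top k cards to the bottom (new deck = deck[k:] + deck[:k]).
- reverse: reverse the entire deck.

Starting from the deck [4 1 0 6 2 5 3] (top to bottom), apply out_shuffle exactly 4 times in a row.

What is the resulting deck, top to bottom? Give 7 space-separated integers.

Answer: 4 2 1 5 0 3 6

Derivation:
After op 1 (out_shuffle): [4 2 1 5 0 3 6]
After op 2 (out_shuffle): [4 0 2 3 1 6 5]
After op 3 (out_shuffle): [4 1 0 6 2 5 3]
After op 4 (out_shuffle): [4 2 1 5 0 3 6]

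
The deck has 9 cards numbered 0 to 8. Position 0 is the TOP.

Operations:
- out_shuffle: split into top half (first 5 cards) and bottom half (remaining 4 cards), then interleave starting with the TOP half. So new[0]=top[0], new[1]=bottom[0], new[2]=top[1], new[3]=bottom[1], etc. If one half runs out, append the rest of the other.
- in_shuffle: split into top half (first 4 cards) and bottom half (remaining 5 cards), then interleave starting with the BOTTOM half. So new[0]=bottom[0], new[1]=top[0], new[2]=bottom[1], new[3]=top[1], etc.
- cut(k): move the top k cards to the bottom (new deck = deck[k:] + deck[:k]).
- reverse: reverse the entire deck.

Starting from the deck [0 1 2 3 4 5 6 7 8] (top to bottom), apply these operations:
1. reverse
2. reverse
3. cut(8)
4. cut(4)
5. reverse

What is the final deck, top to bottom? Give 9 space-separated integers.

After op 1 (reverse): [8 7 6 5 4 3 2 1 0]
After op 2 (reverse): [0 1 2 3 4 5 6 7 8]
After op 3 (cut(8)): [8 0 1 2 3 4 5 6 7]
After op 4 (cut(4)): [3 4 5 6 7 8 0 1 2]
After op 5 (reverse): [2 1 0 8 7 6 5 4 3]

Answer: 2 1 0 8 7 6 5 4 3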